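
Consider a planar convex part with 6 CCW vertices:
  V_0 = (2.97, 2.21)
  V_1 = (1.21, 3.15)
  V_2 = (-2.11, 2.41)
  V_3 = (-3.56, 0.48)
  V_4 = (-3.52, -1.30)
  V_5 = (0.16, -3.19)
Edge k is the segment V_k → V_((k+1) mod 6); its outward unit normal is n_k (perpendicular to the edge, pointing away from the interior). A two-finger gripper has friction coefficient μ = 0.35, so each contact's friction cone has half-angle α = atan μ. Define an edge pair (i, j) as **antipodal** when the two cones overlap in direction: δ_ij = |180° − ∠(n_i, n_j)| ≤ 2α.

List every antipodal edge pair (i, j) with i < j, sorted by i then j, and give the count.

count = 3; pairs: (0,4), (2,5), (3,5)

α = atan 0.35 = 19.29°;  2α = 38.58°
n_0 = (+0.4711, +0.8821)
n_1 = (-0.2176, +0.9760)
n_2 = (-0.7995, +0.6007)
n_3 = (-0.9997, -0.0225)
n_4 = (-0.4569, -0.8895)
n_5 = (+0.8871, -0.4616)
  (0,1): δ = 139.33°  ·
  (0,2): δ = 98.81°  ·
  (0,3): δ = 60.61°  ·
  (0,4): δ = 0.92°  ✓
  (0,5): δ = 90.62°  ·
  (1,2): δ = 139.48°  ·
  (1,3): δ = 101.28°  ·
  (1,4): δ = 39.75°  ·
  (1,5): δ = 49.94°  ·
  (2,3): δ = 141.80°  ·
  (2,4): δ = 80.27°  ·
  (2,5): δ = 9.43°  ✓
  (3,4): δ = 118.47°  ·
  (3,5): δ = 28.78°  ✓
  (4,5): δ = 90.31°  ·
antipodal pairs: 3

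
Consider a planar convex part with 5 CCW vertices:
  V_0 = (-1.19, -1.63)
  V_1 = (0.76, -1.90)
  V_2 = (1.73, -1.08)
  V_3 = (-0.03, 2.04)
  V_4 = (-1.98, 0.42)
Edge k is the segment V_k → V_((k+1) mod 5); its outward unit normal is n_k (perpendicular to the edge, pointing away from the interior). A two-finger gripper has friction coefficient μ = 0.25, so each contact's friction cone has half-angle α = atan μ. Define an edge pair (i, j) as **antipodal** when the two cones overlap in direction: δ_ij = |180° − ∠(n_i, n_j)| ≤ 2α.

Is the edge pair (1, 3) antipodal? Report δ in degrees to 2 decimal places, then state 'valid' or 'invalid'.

α = atan 0.25 = 14.04°;  2α = 28.07°
edge 1: e_1 = (+0.97, +0.82);  n_1 = (+0.6456, -0.7637)
edge 3: e_3 = (-1.95, -1.62);  n_3 = (-0.6390, +0.7692)
∠(n_1, n_3) = 179.51°
δ = |180° − 179.51°| = 0.49°
0.49° ≤ 2α = 28.07°  →  valid

δ = 0.49°, valid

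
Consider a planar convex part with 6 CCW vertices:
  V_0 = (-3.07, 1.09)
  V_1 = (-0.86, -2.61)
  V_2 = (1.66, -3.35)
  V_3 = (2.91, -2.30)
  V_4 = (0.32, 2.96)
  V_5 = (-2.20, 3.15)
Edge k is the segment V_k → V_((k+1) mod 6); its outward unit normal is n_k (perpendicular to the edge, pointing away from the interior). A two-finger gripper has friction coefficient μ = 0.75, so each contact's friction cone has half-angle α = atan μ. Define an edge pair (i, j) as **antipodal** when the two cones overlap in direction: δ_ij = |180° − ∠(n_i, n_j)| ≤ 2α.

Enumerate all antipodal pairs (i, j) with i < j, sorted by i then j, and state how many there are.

α = atan 0.75 = 36.87°;  2α = 73.74°
n_0 = (-0.8585, -0.5128)
n_1 = (-0.2818, -0.9595)
n_2 = (+0.6432, -0.7657)
n_3 = (+0.8971, +0.4417)
n_4 = (+0.0752, +0.9972)
n_5 = (-0.9212, +0.3891)
  (0,1): δ = 137.21°  ·
  (0,2): δ = 80.82°  ·
  (0,3): δ = 4.63°  ✓
  (0,4): δ = 54.84°  ✓
  (0,5): δ = 126.25°  ·
  (1,2): δ = 123.60°  ·
  (1,3): δ = 47.42°  ✓
  (1,4): δ = 12.05°  ✓
  (1,5): δ = 83.47°  ·
  (2,3): δ = 103.81°  ·
  (2,4): δ = 44.34°  ✓
  (2,5): δ = 27.07°  ✓
  (3,4): δ = 120.53°  ·
  (3,5): δ = 49.11°  ✓
  (4,5): δ = 108.58°  ·
antipodal pairs: 7

count = 7; pairs: (0,3), (0,4), (1,3), (1,4), (2,4), (2,5), (3,5)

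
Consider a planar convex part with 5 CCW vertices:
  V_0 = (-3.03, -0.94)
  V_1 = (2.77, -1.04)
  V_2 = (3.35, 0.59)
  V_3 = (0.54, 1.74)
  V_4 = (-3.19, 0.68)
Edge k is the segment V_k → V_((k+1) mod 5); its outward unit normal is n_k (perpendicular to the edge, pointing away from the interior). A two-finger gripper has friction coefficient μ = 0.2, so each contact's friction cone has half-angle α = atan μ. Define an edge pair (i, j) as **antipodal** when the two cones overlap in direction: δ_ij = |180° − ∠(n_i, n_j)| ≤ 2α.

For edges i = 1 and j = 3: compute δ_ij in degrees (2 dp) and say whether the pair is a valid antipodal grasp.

δ = 54.55°, invalid

α = atan 0.2 = 11.31°;  2α = 22.62°
edge 1: e_1 = (+0.58, +1.63);  n_1 = (+0.9421, -0.3352)
edge 3: e_3 = (-3.73, -1.06);  n_3 = (-0.2734, +0.9619)
∠(n_1, n_3) = 125.45°
δ = |180° − 125.45°| = 54.55°
54.55° > 2α = 22.62°  →  invalid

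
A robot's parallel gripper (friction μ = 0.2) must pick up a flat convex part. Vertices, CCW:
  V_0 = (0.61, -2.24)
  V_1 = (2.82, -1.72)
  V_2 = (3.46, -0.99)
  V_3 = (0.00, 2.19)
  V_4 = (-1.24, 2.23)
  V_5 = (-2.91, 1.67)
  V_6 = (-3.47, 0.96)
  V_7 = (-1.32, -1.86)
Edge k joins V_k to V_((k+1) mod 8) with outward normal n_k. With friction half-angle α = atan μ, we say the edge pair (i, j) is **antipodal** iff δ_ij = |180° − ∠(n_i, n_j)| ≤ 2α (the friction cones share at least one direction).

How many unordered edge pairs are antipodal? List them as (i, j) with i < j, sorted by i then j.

α = atan 0.2 = 11.31°;  2α = 22.62°
n_0 = (+0.2290, -0.9734)
n_1 = (+0.7519, -0.6592)
n_2 = (+0.6767, +0.7363)
n_3 = (+0.0322, +0.9995)
n_4 = (-0.3179, +0.9481)
n_5 = (-0.7852, +0.6193)
n_6 = (-0.7952, -0.6063)
n_7 = (-0.1932, -0.9812)
  (0,1): δ = 144.48°  ·
  (0,2): δ = 55.83°  ·
  (0,3): δ = 15.09°  ✓
  (0,4): δ = 5.30°  ✓
  (0,5): δ = 38.50°  ·
  (0,6): δ = 114.08°  ·
  (0,7): δ = 155.62°  ·
  (1,2): δ = 91.34°  ·
  (1,3): δ = 50.61°  ·
  (1,4): δ = 30.22°  ·
  (1,5): δ = 2.98°  ✓
  (1,6): δ = 78.56°  ·
  (1,7): δ = 120.10°  ·
  (2,3): δ = 139.26°  ·
  (2,4): δ = 118.88°  ·
  (2,5): δ = 85.68°  ·
  (2,6): δ = 10.09°  ✓
  (2,7): δ = 31.45°  ·
  (3,4): δ = 159.61°  ·
  (3,5): δ = 126.42°  ·
  (3,6): δ = 50.83°  ·
  (3,7): δ = 9.29°  ✓
  (4,5): δ = 146.80°  ·
  (4,6): δ = 71.22°  ·
  (4,7): δ = 29.68°  ·
  (5,6): δ = 104.41°  ·
  (5,7): δ = 62.87°  ·
  (6,7): δ = 138.46°  ·
antipodal pairs: 5

count = 5; pairs: (0,3), (0,4), (1,5), (2,6), (3,7)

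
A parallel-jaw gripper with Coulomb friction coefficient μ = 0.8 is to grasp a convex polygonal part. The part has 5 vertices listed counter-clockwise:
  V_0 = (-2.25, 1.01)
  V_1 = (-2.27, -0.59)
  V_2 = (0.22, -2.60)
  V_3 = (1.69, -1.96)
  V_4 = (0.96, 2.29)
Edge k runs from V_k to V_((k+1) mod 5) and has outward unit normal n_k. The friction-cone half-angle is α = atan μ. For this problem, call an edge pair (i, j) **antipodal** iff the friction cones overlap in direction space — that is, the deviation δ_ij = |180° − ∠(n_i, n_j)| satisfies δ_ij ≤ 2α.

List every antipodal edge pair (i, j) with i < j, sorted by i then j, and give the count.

count = 5; pairs: (0,2), (0,3), (1,3), (1,4), (2,4)

α = atan 0.8 = 38.66°;  2α = 77.32°
n_0 = (-0.9999, +0.0125)
n_1 = (-0.6281, -0.7781)
n_2 = (+0.3992, -0.9169)
n_3 = (+0.9856, +0.1693)
n_4 = (-0.3704, +0.9289)
  (0,1): δ = 128.20°  ·
  (0,2): δ = 65.76°  ✓
  (0,3): δ = 10.46°  ✓
  (0,4): δ = 112.46°  ·
  (1,2): δ = 117.56°  ·
  (1,3): δ = 41.34°  ✓
  (1,4): δ = 60.65°  ✓
  (2,3): δ = 103.78°  ·
  (2,4): δ = 1.79°  ✓
  (3,4): δ = 78.01°  ·
antipodal pairs: 5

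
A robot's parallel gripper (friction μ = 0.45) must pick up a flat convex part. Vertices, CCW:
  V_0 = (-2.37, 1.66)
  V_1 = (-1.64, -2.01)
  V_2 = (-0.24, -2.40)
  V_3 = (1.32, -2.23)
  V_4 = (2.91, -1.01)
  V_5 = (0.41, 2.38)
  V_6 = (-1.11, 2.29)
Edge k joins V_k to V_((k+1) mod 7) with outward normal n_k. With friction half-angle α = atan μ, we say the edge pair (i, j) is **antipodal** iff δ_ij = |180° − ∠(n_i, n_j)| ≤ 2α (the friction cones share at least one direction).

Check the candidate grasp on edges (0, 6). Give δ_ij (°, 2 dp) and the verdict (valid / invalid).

δ = 105.32°, invalid

α = atan 0.45 = 24.23°;  2α = 48.46°
edge 0: e_0 = (+0.73, -3.67);  n_0 = (-0.9808, -0.1951)
edge 6: e_6 = (-1.26, -0.63);  n_6 = (-0.4472, +0.8944)
∠(n_0, n_6) = 74.68°
δ = |180° − 74.68°| = 105.32°
105.32° > 2α = 48.46°  →  invalid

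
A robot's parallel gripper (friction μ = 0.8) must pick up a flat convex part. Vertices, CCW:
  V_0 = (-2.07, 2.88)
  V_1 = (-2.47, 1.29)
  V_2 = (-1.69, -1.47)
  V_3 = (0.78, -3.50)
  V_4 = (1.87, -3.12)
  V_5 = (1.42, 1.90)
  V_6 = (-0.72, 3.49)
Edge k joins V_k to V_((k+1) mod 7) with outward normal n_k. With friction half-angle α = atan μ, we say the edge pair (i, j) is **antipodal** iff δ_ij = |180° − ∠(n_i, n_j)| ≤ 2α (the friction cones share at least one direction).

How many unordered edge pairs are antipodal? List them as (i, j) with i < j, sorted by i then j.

α = atan 0.8 = 38.66°;  2α = 77.32°
n_0 = (-0.9698, +0.2440)
n_1 = (-0.9623, -0.2720)
n_2 = (-0.6349, -0.7726)
n_3 = (+0.3292, -0.9443)
n_4 = (+0.9960, +0.0893)
n_5 = (+0.5964, +0.8027)
n_6 = (-0.4118, +0.9113)
  (0,1): δ = 150.10°  ·
  (0,2): δ = 115.29°  ·
  (0,3): δ = 56.66°  ✓
  (0,4): δ = 19.24°  ✓
  (0,5): δ = 67.51°  ✓
  (0,6): δ = 128.44°  ·
  (1,2): δ = 145.20°  ·
  (1,3): δ = 86.56°  ·
  (1,4): δ = 10.66°  ✓
  (1,5): δ = 37.61°  ✓
  (1,6): δ = 98.54°  ·
  (2,3): δ = 121.36°  ·
  (2,4): δ = 45.46°  ✓
  (2,5): δ = 2.80°  ✓
  (2,6): δ = 63.73°  ✓
  (3,4): δ = 104.10°  ·
  (3,5): δ = 55.83°  ✓
  (3,6): δ = 5.10°  ✓
  (4,5): δ = 131.73°  ·
  (4,6): δ = 70.81°  ✓
  (5,6): δ = 119.07°  ·
antipodal pairs: 11

count = 11; pairs: (0,3), (0,4), (0,5), (1,4), (1,5), (2,4), (2,5), (2,6), (3,5), (3,6), (4,6)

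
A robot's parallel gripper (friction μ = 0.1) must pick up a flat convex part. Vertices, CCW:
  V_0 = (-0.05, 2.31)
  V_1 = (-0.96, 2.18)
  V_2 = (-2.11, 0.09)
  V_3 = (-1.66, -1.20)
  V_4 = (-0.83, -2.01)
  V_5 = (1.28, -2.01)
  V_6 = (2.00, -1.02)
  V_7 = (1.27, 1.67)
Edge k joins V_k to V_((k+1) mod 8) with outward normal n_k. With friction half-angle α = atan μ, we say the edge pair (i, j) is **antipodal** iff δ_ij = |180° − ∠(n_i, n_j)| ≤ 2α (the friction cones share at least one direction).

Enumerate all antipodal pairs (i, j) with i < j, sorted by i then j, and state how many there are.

α = atan 0.1 = 5.71°;  2α = 11.42°
n_0 = (-0.1414, +0.9899)
n_1 = (-0.8761, +0.4821)
n_2 = (-0.9442, -0.3294)
n_3 = (-0.6984, -0.7157)
n_4 = (+0.0000, -1.0000)
n_5 = (+0.8087, -0.5882)
n_6 = (+0.9651, +0.2619)
n_7 = (+0.4363, +0.8998)
  (0,1): δ = 126.95°  ·
  (0,2): δ = 78.90°  ·
  (0,3): δ = 52.43°  ·
  (0,4): δ = 8.13°  ✓
  (0,5): δ = 45.84°  ·
  (0,6): δ = 97.05°  ·
  (0,7): δ = 146.00°  ·
  (1,2): δ = 131.95°  ·
  (1,3): δ = 105.48°  ·
  (1,4): δ = 61.18°  ·
  (1,5): δ = 7.21°  ✓
  (1,6): δ = 44.00°  ·
  (1,7): δ = 92.95°  ·
  (2,3): δ = 153.53°  ·
  (2,4): δ = 109.23°  ·
  (2,5): δ = 55.26°  ·
  (2,6): δ = 4.05°  ✓
  (2,7): δ = 44.90°  ·
  (3,4): δ = 135.70°  ·
  (3,5): δ = 81.73°  ·
  (3,6): δ = 30.52°  ·
  (3,7): δ = 18.43°  ·
  (4,5): δ = 126.03°  ·
  (4,6): δ = 74.82°  ·
  (4,7): δ = 25.87°  ·
  (5,6): δ = 128.79°  ·
  (5,7): δ = 79.84°  ·
  (6,7): δ = 131.05°  ·
antipodal pairs: 3

count = 3; pairs: (0,4), (1,5), (2,6)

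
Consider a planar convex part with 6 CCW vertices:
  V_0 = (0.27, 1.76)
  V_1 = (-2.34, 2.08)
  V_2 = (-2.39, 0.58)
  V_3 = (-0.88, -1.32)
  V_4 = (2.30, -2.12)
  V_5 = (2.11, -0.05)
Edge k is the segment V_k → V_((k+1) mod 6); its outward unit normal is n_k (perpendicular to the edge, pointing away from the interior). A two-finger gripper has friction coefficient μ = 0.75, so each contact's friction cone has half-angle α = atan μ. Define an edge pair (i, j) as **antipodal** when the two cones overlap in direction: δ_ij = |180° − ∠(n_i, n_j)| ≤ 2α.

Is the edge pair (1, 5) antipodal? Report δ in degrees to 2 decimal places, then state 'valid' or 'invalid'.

δ = 47.38°, valid

α = atan 0.75 = 36.87°;  2α = 73.74°
edge 1: e_1 = (-0.05, -1.50);  n_1 = (-0.9994, +0.0333)
edge 5: e_5 = (-1.84, +1.81);  n_5 = (+0.7013, +0.7129)
∠(n_1, n_5) = 132.62°
δ = |180° − 132.62°| = 47.38°
47.38° ≤ 2α = 73.74°  →  valid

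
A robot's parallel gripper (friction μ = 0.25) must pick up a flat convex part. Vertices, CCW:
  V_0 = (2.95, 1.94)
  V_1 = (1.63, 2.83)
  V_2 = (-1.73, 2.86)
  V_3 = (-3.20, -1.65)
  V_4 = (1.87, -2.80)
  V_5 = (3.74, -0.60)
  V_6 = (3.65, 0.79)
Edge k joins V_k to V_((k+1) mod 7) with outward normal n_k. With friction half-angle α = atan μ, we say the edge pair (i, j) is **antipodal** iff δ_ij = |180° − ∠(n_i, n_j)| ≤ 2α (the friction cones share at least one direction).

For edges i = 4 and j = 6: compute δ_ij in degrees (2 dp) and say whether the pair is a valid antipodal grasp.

α = atan 0.25 = 14.04°;  2α = 28.07°
edge 4: e_4 = (+1.87, +2.20);  n_4 = (+0.7619, -0.6476)
edge 6: e_6 = (-0.70, +1.15);  n_6 = (+0.8542, +0.5199)
∠(n_4, n_6) = 71.69°
δ = |180° − 71.69°| = 108.31°
108.31° > 2α = 28.07°  →  invalid

δ = 108.31°, invalid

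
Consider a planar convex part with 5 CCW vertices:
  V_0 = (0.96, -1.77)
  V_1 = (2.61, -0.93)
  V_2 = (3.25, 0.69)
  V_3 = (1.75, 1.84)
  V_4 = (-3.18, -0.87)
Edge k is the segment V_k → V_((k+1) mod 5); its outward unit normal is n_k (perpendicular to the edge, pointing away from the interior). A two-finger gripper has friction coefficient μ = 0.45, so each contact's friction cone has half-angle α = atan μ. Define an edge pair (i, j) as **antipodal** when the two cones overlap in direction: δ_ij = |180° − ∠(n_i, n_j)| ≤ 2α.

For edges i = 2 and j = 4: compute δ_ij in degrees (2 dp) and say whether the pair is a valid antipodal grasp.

δ = 25.21°, valid

α = atan 0.45 = 24.23°;  2α = 48.46°
edge 2: e_2 = (-1.50, +1.15);  n_2 = (+0.6084, +0.7936)
edge 4: e_4 = (+4.14, -0.90);  n_4 = (-0.2124, -0.9772)
∠(n_2, n_4) = 154.79°
δ = |180° − 154.79°| = 25.21°
25.21° ≤ 2α = 48.46°  →  valid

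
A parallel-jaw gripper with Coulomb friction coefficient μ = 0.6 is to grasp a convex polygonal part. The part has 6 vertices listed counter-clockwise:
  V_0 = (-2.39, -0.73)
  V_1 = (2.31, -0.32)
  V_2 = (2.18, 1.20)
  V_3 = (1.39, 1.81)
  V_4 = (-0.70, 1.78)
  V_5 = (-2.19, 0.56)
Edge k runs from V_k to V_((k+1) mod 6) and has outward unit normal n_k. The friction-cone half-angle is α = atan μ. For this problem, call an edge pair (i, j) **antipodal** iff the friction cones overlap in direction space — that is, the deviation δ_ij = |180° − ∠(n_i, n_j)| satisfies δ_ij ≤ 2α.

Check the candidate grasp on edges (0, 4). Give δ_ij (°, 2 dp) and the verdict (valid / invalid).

δ = 34.32°, valid

α = atan 0.6 = 30.96°;  2α = 61.93°
edge 0: e_0 = (+4.70, +0.41);  n_0 = (+0.0869, -0.9962)
edge 4: e_4 = (-1.49, -1.22);  n_4 = (-0.6335, +0.7737)
∠(n_0, n_4) = 145.68°
δ = |180° − 145.68°| = 34.32°
34.32° ≤ 2α = 61.93°  →  valid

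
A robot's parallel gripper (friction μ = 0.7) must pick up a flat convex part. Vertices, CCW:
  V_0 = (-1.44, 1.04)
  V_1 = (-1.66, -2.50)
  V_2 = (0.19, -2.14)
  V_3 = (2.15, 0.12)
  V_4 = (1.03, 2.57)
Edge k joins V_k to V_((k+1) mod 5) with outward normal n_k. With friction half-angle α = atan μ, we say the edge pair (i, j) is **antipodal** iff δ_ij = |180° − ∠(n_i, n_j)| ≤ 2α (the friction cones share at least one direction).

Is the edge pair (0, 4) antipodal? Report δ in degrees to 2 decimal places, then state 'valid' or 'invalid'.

α = atan 0.7 = 34.99°;  2α = 69.98°
edge 0: e_0 = (-0.22, -3.54);  n_0 = (-0.9981, +0.0620)
edge 4: e_4 = (-2.47, -1.53);  n_4 = (-0.5266, +0.8501)
∠(n_0, n_4) = 54.67°
δ = |180° − 54.67°| = 125.33°
125.33° > 2α = 69.98°  →  invalid

δ = 125.33°, invalid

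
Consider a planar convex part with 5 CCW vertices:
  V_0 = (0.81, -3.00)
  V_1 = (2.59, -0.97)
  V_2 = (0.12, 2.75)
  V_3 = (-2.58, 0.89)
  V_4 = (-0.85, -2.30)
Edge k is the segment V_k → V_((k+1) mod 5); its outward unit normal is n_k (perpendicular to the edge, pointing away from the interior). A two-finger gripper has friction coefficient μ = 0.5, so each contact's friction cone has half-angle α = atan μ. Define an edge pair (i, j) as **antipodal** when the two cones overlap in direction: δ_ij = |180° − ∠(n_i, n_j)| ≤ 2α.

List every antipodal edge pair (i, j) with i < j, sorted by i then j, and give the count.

count = 3; pairs: (0,2), (1,3), (1,4)

α = atan 0.5 = 26.57°;  2α = 53.13°
n_0 = (+0.7519, -0.6593)
n_1 = (+0.8331, +0.5531)
n_2 = (-0.5673, +0.8235)
n_3 = (-0.8791, -0.4767)
n_4 = (-0.3886, -0.9214)
  (0,1): δ = 105.17°  ·
  (0,2): δ = 14.19°  ✓
  (0,3): δ = 69.72°  ·
  (0,4): δ = 108.38°  ·
  (1,2): δ = 89.02°  ·
  (1,3): δ = 5.11°  ✓
  (1,4): δ = 33.55°  ✓
  (2,3): δ = 96.09°  ·
  (2,4): δ = 57.43°  ·
  (3,4): δ = 141.34°  ·
antipodal pairs: 3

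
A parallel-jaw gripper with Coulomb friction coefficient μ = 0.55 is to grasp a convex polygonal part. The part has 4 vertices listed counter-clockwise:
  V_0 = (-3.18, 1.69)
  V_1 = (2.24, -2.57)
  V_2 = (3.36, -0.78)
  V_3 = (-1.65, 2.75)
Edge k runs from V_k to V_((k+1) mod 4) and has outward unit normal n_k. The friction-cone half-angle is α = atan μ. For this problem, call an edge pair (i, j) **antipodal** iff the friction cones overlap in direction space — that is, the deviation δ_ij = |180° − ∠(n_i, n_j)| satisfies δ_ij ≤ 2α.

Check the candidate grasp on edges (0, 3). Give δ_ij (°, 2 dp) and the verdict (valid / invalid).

α = atan 0.55 = 28.81°;  2α = 57.62°
edge 0: e_0 = (+5.42, -4.26);  n_0 = (-0.6179, -0.7862)
edge 3: e_3 = (-1.53, -1.06);  n_3 = (-0.5695, +0.8220)
∠(n_0, n_3) = 107.12°
δ = |180° − 107.12°| = 72.88°
72.88° > 2α = 57.62°  →  invalid

δ = 72.88°, invalid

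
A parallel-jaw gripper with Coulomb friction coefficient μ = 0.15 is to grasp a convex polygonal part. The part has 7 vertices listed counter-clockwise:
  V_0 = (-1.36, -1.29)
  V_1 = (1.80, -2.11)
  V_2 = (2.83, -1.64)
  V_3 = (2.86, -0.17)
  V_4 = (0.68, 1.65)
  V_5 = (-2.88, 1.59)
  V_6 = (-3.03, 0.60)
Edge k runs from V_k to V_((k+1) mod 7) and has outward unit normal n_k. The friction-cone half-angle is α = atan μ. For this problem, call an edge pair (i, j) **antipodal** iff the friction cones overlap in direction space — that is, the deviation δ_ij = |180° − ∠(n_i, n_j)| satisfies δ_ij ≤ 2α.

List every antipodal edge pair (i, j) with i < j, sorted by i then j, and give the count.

α = atan 0.15 = 8.53°;  2α = 17.06°
n_0 = (-0.2512, -0.9679)
n_1 = (+0.4151, -0.9098)
n_2 = (+0.9998, -0.0204)
n_3 = (+0.6409, +0.7676)
n_4 = (-0.0169, +0.9999)
n_5 = (-0.9887, +0.1498)
n_6 = (-0.7494, -0.6621)
  (0,1): δ = 140.93°  ·
  (0,2): δ = 76.62°  ·
  (0,3): δ = 25.31°  ·
  (0,4): δ = 15.51°  ✓
  (0,5): δ = 95.93°  ·
  (0,6): δ = 146.01°  ·
  (1,2): δ = 115.70°  ·
  (1,3): δ = 64.38°  ·
  (1,4): δ = 23.56°  ·
  (1,5): δ = 56.86°  ·
  (1,6): δ = 106.94°  ·
  (2,3): δ = 128.69°  ·
  (2,4): δ = 87.87°  ·
  (2,5): δ = 7.45°  ✓
  (2,6): δ = 42.63°  ·
  (3,4): δ = 139.18°  ·
  (3,5): δ = 58.76°  ·
  (3,6): δ = 8.68°  ✓
  (4,5): δ = 99.58°  ·
  (4,6): δ = 49.50°  ·
  (5,6): δ = 129.92°  ·
antipodal pairs: 3

count = 3; pairs: (0,4), (2,5), (3,6)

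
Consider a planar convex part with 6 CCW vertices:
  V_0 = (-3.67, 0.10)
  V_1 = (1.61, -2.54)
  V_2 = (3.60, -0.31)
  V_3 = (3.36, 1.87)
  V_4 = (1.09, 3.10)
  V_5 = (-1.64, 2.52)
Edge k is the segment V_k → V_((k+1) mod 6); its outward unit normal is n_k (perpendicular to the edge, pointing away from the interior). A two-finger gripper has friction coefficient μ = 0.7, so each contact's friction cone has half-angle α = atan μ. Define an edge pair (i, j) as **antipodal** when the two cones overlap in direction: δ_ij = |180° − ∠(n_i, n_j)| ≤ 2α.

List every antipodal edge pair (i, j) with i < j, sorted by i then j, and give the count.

α = atan 0.7 = 34.99°;  2α = 69.98°
n_0 = (-0.4472, -0.8944)
n_1 = (+0.7461, -0.6658)
n_2 = (+0.9940, +0.1094)
n_3 = (+0.4764, +0.8792)
n_4 = (-0.2078, +0.9782)
n_5 = (-0.7661, +0.6427)
  (0,1): δ = 105.18°  ·
  (0,2): δ = 57.15°  ✓
  (0,3): δ = 1.89°  ✓
  (0,4): δ = 38.56°  ✓
  (0,5): δ = 76.57°  ·
  (1,2): δ = 131.97°  ·
  (1,3): δ = 76.71°  ·
  (1,4): δ = 36.26°  ✓
  (1,5): δ = 1.75°  ✓
  (2,3): δ = 124.73°  ·
  (2,4): δ = 84.29°  ·
  (2,5): δ = 46.27°  ✓
  (3,4): δ = 139.55°  ·
  (3,5): δ = 101.54°  ·
  (4,5): δ = 141.99°  ·
antipodal pairs: 6

count = 6; pairs: (0,2), (0,3), (0,4), (1,4), (1,5), (2,5)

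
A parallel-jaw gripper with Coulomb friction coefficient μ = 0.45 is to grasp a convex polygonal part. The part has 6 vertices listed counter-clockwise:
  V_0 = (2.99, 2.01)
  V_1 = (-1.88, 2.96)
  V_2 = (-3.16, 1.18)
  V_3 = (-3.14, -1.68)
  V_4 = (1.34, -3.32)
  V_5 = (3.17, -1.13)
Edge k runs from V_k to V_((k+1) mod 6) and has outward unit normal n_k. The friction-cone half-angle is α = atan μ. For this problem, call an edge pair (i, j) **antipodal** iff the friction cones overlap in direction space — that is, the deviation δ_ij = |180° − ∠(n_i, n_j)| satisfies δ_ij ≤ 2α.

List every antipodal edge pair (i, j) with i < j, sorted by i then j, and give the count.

α = atan 0.45 = 24.23°;  2α = 48.46°
n_0 = (+0.1915, +0.9815)
n_1 = (-0.8119, +0.5838)
n_2 = (-1.0000, -0.0070)
n_3 = (-0.3438, -0.9391)
n_4 = (+0.7674, -0.6412)
n_5 = (+0.9984, +0.0572)
  (0,1): δ = 114.68°  ·
  (0,2): δ = 78.56°  ·
  (0,3): δ = 9.07°  ✓
  (0,4): δ = 61.16°  ·
  (0,5): δ = 104.32°  ·
  (1,2): δ = 143.88°  ·
  (1,3): δ = 74.39°  ·
  (1,4): δ = 4.16°  ✓
  (1,5): δ = 39.00°  ✓
  (2,3): δ = 110.51°  ·
  (2,4): δ = 40.28°  ✓
  (2,5): δ = 2.88°  ✓
  (3,4): δ = 109.78°  ·
  (3,5): δ = 66.61°  ·
  (4,5): δ = 136.84°  ·
antipodal pairs: 5

count = 5; pairs: (0,3), (1,4), (1,5), (2,4), (2,5)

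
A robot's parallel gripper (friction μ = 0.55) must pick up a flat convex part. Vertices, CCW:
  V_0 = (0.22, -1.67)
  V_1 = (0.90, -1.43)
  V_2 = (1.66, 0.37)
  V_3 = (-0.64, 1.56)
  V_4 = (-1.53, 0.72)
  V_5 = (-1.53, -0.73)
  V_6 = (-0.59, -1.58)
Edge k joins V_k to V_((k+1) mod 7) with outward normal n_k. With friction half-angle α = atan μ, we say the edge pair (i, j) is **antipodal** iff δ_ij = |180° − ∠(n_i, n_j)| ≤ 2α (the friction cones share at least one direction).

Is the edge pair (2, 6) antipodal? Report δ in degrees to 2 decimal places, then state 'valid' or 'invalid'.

δ = 21.02°, valid

α = atan 0.55 = 28.81°;  2α = 57.62°
edge 2: e_2 = (-2.30, +1.19);  n_2 = (+0.4595, +0.8882)
edge 6: e_6 = (+0.81, -0.09);  n_6 = (-0.1104, -0.9939)
∠(n_2, n_6) = 158.98°
δ = |180° − 158.98°| = 21.02°
21.02° ≤ 2α = 57.62°  →  valid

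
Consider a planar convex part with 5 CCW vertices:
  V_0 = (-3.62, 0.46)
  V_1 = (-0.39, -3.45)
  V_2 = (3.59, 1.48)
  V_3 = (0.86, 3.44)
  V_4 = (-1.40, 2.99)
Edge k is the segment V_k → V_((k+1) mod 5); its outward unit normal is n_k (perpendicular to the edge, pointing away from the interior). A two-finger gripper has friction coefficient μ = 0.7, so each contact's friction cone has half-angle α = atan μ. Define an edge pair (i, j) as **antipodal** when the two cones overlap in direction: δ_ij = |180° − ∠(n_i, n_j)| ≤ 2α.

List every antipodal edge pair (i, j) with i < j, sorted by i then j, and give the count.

count = 4; pairs: (0,2), (0,3), (1,3), (1,4)

α = atan 0.7 = 34.99°;  2α = 69.98°
n_0 = (-0.7710, -0.6369)
n_1 = (+0.7781, -0.6282)
n_2 = (+0.5832, +0.8123)
n_3 = (-0.1953, +0.9807)
n_4 = (-0.7517, +0.6596)
  (0,1): δ = 78.47°  ·
  (0,2): δ = 14.76°  ✓
  (0,3): δ = 61.70°  ✓
  (0,4): δ = 99.17°  ·
  (1,2): δ = 86.76°  ·
  (1,3): δ = 39.82°  ✓
  (1,4): δ = 2.35°  ✓
  (2,3): δ = 133.06°  ·
  (2,4): δ = 95.59°  ·
  (3,4): δ = 142.53°  ·
antipodal pairs: 4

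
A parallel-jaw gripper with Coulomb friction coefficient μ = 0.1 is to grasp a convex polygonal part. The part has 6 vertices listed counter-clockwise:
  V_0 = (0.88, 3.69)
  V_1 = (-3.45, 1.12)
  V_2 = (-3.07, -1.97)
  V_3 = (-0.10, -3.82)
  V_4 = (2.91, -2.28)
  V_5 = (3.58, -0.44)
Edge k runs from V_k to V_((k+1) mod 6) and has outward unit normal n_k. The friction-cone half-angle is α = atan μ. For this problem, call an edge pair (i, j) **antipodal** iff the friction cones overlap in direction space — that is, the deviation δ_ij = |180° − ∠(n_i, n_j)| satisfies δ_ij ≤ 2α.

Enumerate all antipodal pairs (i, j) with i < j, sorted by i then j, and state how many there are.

count = 1; pairs: (0,3)

α = atan 0.1 = 5.71°;  2α = 11.42°
n_0 = (-0.5104, +0.8599)
n_1 = (-0.9925, -0.1221)
n_2 = (-0.5287, -0.8488)
n_3 = (+0.4555, -0.8902)
n_4 = (+0.9396, -0.3422)
n_5 = (+0.8370, +0.5472)
  (0,1): δ = 113.68°  ·
  (0,2): δ = 62.61°  ·
  (0,3): δ = 3.59°  ✓
  (0,4): δ = 39.30°  ·
  (0,5): δ = 92.48°  ·
  (1,2): δ = 128.93°  ·
  (1,3): δ = 69.92°  ·
  (1,4): δ = 27.02°  ·
  (1,5): δ = 26.16°  ·
  (2,3): δ = 120.99°  ·
  (2,4): δ = 78.09°  ·
  (2,5): δ = 24.91°  ·
  (3,4): δ = 137.10°  ·
  (3,5): δ = 83.92°  ·
  (4,5): δ = 126.82°  ·
antipodal pairs: 1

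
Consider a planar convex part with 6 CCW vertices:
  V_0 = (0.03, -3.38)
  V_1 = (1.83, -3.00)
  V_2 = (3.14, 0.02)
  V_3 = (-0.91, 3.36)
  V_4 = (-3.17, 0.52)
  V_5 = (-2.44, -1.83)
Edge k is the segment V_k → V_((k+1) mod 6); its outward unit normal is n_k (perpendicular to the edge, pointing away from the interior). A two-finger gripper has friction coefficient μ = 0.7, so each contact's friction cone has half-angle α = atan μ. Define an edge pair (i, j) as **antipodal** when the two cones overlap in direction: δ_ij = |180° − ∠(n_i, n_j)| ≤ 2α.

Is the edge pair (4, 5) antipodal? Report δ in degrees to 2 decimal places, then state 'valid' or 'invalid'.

α = atan 0.7 = 34.99°;  2α = 69.98°
edge 4: e_4 = (+0.73, -2.35);  n_4 = (-0.9550, -0.2967)
edge 5: e_5 = (+2.47, -1.55);  n_5 = (-0.5315, -0.8470)
∠(n_4, n_5) = 40.63°
δ = |180° − 40.63°| = 139.37°
139.37° > 2α = 69.98°  →  invalid

δ = 139.37°, invalid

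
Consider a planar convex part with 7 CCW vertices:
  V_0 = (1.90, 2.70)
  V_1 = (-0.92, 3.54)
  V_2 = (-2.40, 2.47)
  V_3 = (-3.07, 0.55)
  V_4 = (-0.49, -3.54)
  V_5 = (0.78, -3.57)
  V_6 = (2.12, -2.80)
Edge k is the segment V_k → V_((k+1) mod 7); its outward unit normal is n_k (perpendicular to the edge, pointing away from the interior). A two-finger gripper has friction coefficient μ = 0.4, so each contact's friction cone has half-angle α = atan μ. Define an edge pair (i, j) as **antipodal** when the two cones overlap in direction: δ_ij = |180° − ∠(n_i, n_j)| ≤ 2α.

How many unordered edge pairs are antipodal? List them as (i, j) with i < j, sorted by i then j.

α = atan 0.4 = 21.80°;  2α = 43.60°
n_0 = (+0.2855, +0.9584)
n_1 = (-0.5859, +0.8104)
n_2 = (-0.9442, +0.3295)
n_3 = (-0.8458, -0.5335)
n_4 = (-0.0236, -0.9997)
n_5 = (+0.4982, -0.8670)
n_6 = (+0.9992, +0.0400)
  (0,1): δ = 127.55°  ·
  (0,2): δ = 92.65°  ·
  (0,3): δ = 41.17°  ✓
  (0,4): δ = 15.23°  ✓
  (0,5): δ = 46.47°  ·
  (0,6): δ = 108.88°  ·
  (1,2): δ = 145.10°  ·
  (1,3): δ = 93.62°  ·
  (1,4): δ = 37.22°  ✓
  (1,5): δ = 5.98°  ✓
  (1,6): δ = 56.42°  ·
  (2,3): δ = 128.52°  ·
  (2,4): δ = 72.12°  ·
  (2,5): δ = 40.88°  ✓
  (2,6): δ = 21.53°  ✓
  (3,4): δ = 123.60°  ·
  (3,5): δ = 92.36°  ·
  (3,6): δ = 29.95°  ✓
  (4,5): δ = 148.76°  ·
  (4,6): δ = 86.36°  ·
  (5,6): δ = 117.59°  ·
antipodal pairs: 7

count = 7; pairs: (0,3), (0,4), (1,4), (1,5), (2,5), (2,6), (3,6)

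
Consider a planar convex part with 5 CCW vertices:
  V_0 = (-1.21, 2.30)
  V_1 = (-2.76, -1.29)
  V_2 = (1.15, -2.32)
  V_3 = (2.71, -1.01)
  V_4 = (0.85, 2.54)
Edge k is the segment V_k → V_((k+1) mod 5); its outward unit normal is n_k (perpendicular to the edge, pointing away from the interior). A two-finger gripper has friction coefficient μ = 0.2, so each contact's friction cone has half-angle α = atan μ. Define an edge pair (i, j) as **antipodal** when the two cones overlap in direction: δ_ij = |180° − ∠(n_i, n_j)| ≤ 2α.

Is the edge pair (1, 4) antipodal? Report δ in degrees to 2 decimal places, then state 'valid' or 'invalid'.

δ = 21.40°, valid

α = atan 0.2 = 11.31°;  2α = 22.62°
edge 1: e_1 = (+3.91, -1.03);  n_1 = (-0.2547, -0.9670)
edge 4: e_4 = (-2.06, -0.24);  n_4 = (-0.1157, +0.9933)
∠(n_1, n_4) = 158.60°
δ = |180° − 158.60°| = 21.40°
21.40° ≤ 2α = 22.62°  →  valid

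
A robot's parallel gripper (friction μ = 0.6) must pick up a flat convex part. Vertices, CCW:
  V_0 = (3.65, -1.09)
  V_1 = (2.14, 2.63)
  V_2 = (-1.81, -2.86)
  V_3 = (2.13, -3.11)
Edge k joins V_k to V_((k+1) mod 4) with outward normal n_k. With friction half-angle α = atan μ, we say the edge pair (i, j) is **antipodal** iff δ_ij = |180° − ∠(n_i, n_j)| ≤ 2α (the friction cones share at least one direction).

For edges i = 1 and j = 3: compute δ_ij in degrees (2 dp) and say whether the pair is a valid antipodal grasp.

δ = 1.23°, valid

α = atan 0.6 = 30.96°;  2α = 61.93°
edge 1: e_1 = (-3.95, -5.49);  n_1 = (-0.8117, +0.5840)
edge 3: e_3 = (+1.52, +2.02);  n_3 = (+0.7990, -0.6013)
∠(n_1, n_3) = 178.77°
δ = |180° − 178.77°| = 1.23°
1.23° ≤ 2α = 61.93°  →  valid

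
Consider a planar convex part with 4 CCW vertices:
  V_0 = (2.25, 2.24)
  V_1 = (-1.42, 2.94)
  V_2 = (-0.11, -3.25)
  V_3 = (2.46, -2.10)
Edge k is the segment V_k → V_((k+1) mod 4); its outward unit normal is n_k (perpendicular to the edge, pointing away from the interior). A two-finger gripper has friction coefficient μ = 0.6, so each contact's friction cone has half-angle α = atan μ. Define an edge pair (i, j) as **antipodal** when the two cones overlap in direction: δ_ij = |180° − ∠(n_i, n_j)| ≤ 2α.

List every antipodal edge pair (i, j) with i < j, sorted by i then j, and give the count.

α = atan 0.6 = 30.96°;  2α = 61.93°
n_0 = (+0.1874, +0.9823)
n_1 = (-0.9783, -0.2070)
n_2 = (+0.4084, -0.9128)
n_3 = (+0.9988, +0.0483)
  (0,1): δ = 67.25°  ·
  (0,2): δ = 34.91°  ✓
  (0,3): δ = 103.57°  ·
  (1,2): δ = 77.84°  ·
  (1,3): δ = 9.18°  ✓
  (2,3): δ = 111.34°  ·
antipodal pairs: 2

count = 2; pairs: (0,2), (1,3)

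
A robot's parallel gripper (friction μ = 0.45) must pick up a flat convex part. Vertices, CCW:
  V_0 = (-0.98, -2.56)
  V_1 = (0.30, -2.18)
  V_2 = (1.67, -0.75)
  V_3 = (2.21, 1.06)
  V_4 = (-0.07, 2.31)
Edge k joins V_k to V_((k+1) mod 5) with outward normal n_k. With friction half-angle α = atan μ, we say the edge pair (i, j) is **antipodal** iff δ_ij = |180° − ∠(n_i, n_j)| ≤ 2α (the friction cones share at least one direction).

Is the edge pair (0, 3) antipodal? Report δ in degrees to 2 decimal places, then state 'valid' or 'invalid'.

δ = 45.27°, valid

α = atan 0.45 = 24.23°;  2α = 48.46°
edge 0: e_0 = (+1.28, +0.38);  n_0 = (+0.2846, -0.9586)
edge 3: e_3 = (-2.28, +1.25);  n_3 = (+0.4807, +0.8769)
∠(n_0, n_3) = 134.73°
δ = |180° − 134.73°| = 45.27°
45.27° ≤ 2α = 48.46°  →  valid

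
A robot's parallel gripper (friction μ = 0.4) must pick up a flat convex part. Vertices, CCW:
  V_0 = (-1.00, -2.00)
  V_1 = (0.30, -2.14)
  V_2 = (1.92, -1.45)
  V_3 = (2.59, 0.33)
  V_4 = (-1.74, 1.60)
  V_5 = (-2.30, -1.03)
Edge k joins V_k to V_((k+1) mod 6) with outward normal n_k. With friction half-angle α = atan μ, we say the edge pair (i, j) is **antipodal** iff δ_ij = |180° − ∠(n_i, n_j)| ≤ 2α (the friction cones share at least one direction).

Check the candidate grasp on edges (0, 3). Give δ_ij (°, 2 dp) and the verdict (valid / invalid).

α = atan 0.4 = 21.80°;  2α = 43.60°
edge 0: e_0 = (+1.30, -0.14);  n_0 = (-0.1071, -0.9943)
edge 3: e_3 = (-4.33, +1.27);  n_3 = (+0.2814, +0.9596)
∠(n_0, n_3) = 169.80°
δ = |180° − 169.80°| = 10.20°
10.20° ≤ 2α = 43.60°  →  valid

δ = 10.20°, valid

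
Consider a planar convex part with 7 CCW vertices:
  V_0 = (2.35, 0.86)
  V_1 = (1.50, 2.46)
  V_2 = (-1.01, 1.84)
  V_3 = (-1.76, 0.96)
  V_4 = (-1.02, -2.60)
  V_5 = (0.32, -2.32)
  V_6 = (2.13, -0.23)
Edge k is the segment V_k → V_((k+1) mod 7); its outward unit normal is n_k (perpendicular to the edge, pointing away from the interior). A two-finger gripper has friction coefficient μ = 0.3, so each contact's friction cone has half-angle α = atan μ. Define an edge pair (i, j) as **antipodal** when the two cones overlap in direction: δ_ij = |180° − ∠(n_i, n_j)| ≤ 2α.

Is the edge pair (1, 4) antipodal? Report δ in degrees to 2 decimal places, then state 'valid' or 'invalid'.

δ = 2.07°, valid

α = atan 0.3 = 16.70°;  2α = 33.40°
edge 1: e_1 = (-2.51, -0.62);  n_1 = (-0.2398, +0.9708)
edge 4: e_4 = (+1.34, +0.28);  n_4 = (+0.2045, -0.9789)
∠(n_1, n_4) = 177.93°
δ = |180° − 177.93°| = 2.07°
2.07° ≤ 2α = 33.40°  →  valid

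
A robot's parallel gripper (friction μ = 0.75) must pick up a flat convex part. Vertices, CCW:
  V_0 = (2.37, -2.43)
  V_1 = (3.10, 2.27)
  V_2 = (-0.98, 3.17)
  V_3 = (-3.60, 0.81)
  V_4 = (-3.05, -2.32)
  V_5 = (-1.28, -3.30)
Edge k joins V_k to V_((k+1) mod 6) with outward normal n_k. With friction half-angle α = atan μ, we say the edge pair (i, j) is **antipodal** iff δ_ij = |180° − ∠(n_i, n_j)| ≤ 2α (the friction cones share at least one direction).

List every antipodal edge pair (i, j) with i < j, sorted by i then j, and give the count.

α = atan 0.75 = 36.87°;  2α = 73.74°
n_0 = (+0.9882, -0.1535)
n_1 = (+0.2154, +0.9765)
n_2 = (-0.6693, +0.7430)
n_3 = (-0.9849, -0.1731)
n_4 = (-0.4844, -0.8749)
n_5 = (+0.2319, -0.9727)
  (0,1): δ = 93.61°  ·
  (0,2): δ = 39.16°  ✓
  (0,3): δ = 18.79°  ✓
  (0,4): δ = 69.86°  ✓
  (0,5): δ = 112.24°  ·
  (1,2): δ = 125.55°  ·
  (1,3): δ = 67.59°  ✓
  (1,4): δ = 16.53°  ✓
  (1,5): δ = 25.85°  ✓
  (2,3): δ = 122.05°  ·
  (2,4): δ = 70.98°  ✓
  (2,5): δ = 28.60°  ✓
  (3,4): δ = 128.94°  ·
  (3,5): δ = 86.56°  ·
  (4,5): δ = 137.62°  ·
antipodal pairs: 8

count = 8; pairs: (0,2), (0,3), (0,4), (1,3), (1,4), (1,5), (2,4), (2,5)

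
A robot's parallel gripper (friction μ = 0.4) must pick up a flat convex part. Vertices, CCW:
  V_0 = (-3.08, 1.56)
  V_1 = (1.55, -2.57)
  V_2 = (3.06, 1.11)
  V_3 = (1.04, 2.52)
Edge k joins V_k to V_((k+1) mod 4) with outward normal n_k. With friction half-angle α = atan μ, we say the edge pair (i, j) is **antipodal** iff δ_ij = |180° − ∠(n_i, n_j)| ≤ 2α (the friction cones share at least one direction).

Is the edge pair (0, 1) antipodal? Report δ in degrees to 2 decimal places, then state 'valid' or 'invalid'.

α = atan 0.4 = 21.80°;  2α = 43.60°
edge 0: e_0 = (+4.63, -4.13);  n_0 = (-0.6657, -0.7463)
edge 1: e_1 = (+1.51, +3.68);  n_1 = (+0.9251, -0.3796)
∠(n_0, n_1) = 109.42°
δ = |180° − 109.42°| = 70.58°
70.58° > 2α = 43.60°  →  invalid

δ = 70.58°, invalid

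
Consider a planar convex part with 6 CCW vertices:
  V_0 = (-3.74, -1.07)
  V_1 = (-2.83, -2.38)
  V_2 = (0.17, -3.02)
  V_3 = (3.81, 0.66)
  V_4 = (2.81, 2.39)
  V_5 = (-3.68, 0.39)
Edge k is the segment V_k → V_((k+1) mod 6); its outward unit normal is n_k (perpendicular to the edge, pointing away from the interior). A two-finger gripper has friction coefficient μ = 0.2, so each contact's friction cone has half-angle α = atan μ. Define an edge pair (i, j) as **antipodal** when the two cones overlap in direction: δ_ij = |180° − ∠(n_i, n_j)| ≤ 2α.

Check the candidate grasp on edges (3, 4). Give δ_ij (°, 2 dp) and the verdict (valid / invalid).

δ = 102.90°, invalid

α = atan 0.2 = 11.31°;  2α = 22.62°
edge 3: e_3 = (-1.00, +1.73);  n_3 = (+0.8658, +0.5004)
edge 4: e_4 = (-6.49, -2.00);  n_4 = (-0.2945, +0.9557)
∠(n_3, n_4) = 77.10°
δ = |180° − 77.10°| = 102.90°
102.90° > 2α = 22.62°  →  invalid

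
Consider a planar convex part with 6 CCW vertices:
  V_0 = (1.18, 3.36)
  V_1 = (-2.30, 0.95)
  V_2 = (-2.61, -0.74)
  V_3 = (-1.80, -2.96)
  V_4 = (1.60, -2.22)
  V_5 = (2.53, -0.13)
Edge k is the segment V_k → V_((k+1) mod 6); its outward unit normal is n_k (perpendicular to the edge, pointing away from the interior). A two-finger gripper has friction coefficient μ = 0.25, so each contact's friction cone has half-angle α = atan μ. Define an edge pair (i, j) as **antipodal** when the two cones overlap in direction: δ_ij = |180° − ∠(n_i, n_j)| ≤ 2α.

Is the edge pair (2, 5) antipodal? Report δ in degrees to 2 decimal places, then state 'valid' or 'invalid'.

δ = 1.10°, valid

α = atan 0.25 = 14.04°;  2α = 28.07°
edge 2: e_2 = (+0.81, -2.22);  n_2 = (-0.9394, -0.3428)
edge 5: e_5 = (-1.35, +3.49);  n_5 = (+0.9327, +0.3608)
∠(n_2, n_5) = 178.90°
δ = |180° − 178.90°| = 1.10°
1.10° ≤ 2α = 28.07°  →  valid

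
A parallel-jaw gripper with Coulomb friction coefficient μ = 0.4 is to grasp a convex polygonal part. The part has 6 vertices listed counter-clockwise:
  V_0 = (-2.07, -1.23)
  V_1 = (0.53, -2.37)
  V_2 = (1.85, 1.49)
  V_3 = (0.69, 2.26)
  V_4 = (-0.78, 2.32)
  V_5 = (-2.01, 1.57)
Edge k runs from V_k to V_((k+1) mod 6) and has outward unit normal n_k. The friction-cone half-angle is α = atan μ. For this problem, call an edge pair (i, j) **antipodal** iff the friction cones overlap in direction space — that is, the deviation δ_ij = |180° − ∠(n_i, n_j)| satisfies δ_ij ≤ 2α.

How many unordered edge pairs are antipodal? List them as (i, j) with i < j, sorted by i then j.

count = 4; pairs: (0,2), (0,3), (1,4), (1,5)

α = atan 0.4 = 21.80°;  2α = 43.60°
n_0 = (-0.4016, -0.9158)
n_1 = (+0.9462, -0.3236)
n_2 = (+0.5530, +0.8332)
n_3 = (+0.0408, +0.9992)
n_4 = (-0.5206, +0.8538)
n_5 = (-0.9998, +0.0214)
  (0,1): δ = 85.20°  ·
  (0,2): δ = 9.90°  ✓
  (0,3): δ = 21.34°  ✓
  (0,4): δ = 55.05°  ·
  (0,5): δ = 112.45°  ·
  (1,2): δ = 104.70°  ·
  (1,3): δ = 73.46°  ·
  (1,4): δ = 39.75°  ✓
  (1,5): δ = 17.65°  ✓
  (2,3): δ = 148.76°  ·
  (2,4): δ = 115.05°  ·
  (2,5): δ = 57.65°  ·
  (3,4): δ = 146.29°  ·
  (3,5): δ = 88.89°  ·
  (4,5): δ = 122.60°  ·
antipodal pairs: 4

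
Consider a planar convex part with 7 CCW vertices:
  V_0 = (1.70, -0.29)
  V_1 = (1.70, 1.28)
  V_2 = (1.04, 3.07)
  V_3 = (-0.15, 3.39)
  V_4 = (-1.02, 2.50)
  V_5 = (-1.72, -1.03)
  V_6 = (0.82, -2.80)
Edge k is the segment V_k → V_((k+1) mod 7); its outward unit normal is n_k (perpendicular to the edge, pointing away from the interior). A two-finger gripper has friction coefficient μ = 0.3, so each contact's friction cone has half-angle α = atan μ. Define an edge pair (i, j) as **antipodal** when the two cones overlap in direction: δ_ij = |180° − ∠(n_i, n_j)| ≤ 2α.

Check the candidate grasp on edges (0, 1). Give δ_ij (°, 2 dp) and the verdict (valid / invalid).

α = atan 0.3 = 16.70°;  2α = 33.40°
edge 0: e_0 = (+0.00, +1.57);  n_0 = (+1.0000, -0.0000)
edge 1: e_1 = (-0.66, +1.79);  n_1 = (+0.9383, +0.3459)
∠(n_0, n_1) = 20.24°
δ = |180° − 20.24°| = 159.76°
159.76° > 2α = 33.40°  →  invalid

δ = 159.76°, invalid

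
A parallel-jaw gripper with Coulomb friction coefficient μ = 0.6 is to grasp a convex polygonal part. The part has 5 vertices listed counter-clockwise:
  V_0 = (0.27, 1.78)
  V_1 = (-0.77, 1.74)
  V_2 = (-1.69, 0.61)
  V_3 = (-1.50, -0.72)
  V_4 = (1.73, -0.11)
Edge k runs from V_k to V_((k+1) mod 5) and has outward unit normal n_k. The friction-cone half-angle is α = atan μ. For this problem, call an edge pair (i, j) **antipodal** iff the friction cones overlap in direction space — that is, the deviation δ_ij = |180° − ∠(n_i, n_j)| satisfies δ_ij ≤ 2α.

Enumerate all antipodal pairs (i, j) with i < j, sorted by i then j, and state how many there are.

α = atan 0.6 = 30.96°;  2α = 61.93°
n_0 = (-0.0384, +0.9993)
n_1 = (-0.7755, +0.6314)
n_2 = (-0.9899, -0.1414)
n_3 = (+0.1856, -0.9826)
n_4 = (+0.7914, +0.6113)
  (0,1): δ = 131.35°  ·
  (0,2): δ = 84.07°  ·
  (0,3): δ = 8.49°  ✓
  (0,4): δ = 125.48°  ·
  (1,2): δ = 132.72°  ·
  (1,3): δ = 40.15°  ✓
  (1,4): δ = 76.84°  ·
  (2,3): δ = 87.44°  ·
  (2,4): δ = 29.56°  ✓
  (3,4): δ = 63.01°  ·
antipodal pairs: 3

count = 3; pairs: (0,3), (1,3), (2,4)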